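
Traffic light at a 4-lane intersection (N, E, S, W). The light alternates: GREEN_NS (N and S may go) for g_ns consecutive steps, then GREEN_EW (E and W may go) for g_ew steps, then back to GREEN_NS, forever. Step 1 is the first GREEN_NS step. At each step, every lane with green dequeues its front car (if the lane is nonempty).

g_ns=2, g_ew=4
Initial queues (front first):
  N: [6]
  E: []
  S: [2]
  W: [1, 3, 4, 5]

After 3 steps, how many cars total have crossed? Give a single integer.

Step 1 [NS]: N:car6-GO,E:wait,S:car2-GO,W:wait | queues: N=0 E=0 S=0 W=4
Step 2 [NS]: N:empty,E:wait,S:empty,W:wait | queues: N=0 E=0 S=0 W=4
Step 3 [EW]: N:wait,E:empty,S:wait,W:car1-GO | queues: N=0 E=0 S=0 W=3
Cars crossed by step 3: 3

Answer: 3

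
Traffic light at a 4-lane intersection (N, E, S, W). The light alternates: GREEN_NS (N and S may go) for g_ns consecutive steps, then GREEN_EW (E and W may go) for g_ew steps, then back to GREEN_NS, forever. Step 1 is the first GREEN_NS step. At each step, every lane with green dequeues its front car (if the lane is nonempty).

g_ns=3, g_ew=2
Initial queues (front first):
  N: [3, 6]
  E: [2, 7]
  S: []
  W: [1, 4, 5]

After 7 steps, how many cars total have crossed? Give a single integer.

Answer: 6

Derivation:
Step 1 [NS]: N:car3-GO,E:wait,S:empty,W:wait | queues: N=1 E=2 S=0 W=3
Step 2 [NS]: N:car6-GO,E:wait,S:empty,W:wait | queues: N=0 E=2 S=0 W=3
Step 3 [NS]: N:empty,E:wait,S:empty,W:wait | queues: N=0 E=2 S=0 W=3
Step 4 [EW]: N:wait,E:car2-GO,S:wait,W:car1-GO | queues: N=0 E=1 S=0 W=2
Step 5 [EW]: N:wait,E:car7-GO,S:wait,W:car4-GO | queues: N=0 E=0 S=0 W=1
Step 6 [NS]: N:empty,E:wait,S:empty,W:wait | queues: N=0 E=0 S=0 W=1
Step 7 [NS]: N:empty,E:wait,S:empty,W:wait | queues: N=0 E=0 S=0 W=1
Cars crossed by step 7: 6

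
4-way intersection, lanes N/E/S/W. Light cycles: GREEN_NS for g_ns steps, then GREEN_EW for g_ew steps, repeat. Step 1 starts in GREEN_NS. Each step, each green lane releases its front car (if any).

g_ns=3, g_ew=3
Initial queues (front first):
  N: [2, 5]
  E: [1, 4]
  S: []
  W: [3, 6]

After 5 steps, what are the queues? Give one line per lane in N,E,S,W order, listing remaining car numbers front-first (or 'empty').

Step 1 [NS]: N:car2-GO,E:wait,S:empty,W:wait | queues: N=1 E=2 S=0 W=2
Step 2 [NS]: N:car5-GO,E:wait,S:empty,W:wait | queues: N=0 E=2 S=0 W=2
Step 3 [NS]: N:empty,E:wait,S:empty,W:wait | queues: N=0 E=2 S=0 W=2
Step 4 [EW]: N:wait,E:car1-GO,S:wait,W:car3-GO | queues: N=0 E=1 S=0 W=1
Step 5 [EW]: N:wait,E:car4-GO,S:wait,W:car6-GO | queues: N=0 E=0 S=0 W=0

N: empty
E: empty
S: empty
W: empty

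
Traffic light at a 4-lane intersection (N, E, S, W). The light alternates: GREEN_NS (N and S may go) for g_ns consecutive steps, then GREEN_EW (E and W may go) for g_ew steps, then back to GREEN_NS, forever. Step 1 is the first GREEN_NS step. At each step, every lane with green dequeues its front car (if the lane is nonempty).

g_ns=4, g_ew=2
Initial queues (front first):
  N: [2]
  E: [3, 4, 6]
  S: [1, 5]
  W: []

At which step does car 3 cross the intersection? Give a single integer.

Step 1 [NS]: N:car2-GO,E:wait,S:car1-GO,W:wait | queues: N=0 E=3 S=1 W=0
Step 2 [NS]: N:empty,E:wait,S:car5-GO,W:wait | queues: N=0 E=3 S=0 W=0
Step 3 [NS]: N:empty,E:wait,S:empty,W:wait | queues: N=0 E=3 S=0 W=0
Step 4 [NS]: N:empty,E:wait,S:empty,W:wait | queues: N=0 E=3 S=0 W=0
Step 5 [EW]: N:wait,E:car3-GO,S:wait,W:empty | queues: N=0 E=2 S=0 W=0
Step 6 [EW]: N:wait,E:car4-GO,S:wait,W:empty | queues: N=0 E=1 S=0 W=0
Step 7 [NS]: N:empty,E:wait,S:empty,W:wait | queues: N=0 E=1 S=0 W=0
Step 8 [NS]: N:empty,E:wait,S:empty,W:wait | queues: N=0 E=1 S=0 W=0
Step 9 [NS]: N:empty,E:wait,S:empty,W:wait | queues: N=0 E=1 S=0 W=0
Step 10 [NS]: N:empty,E:wait,S:empty,W:wait | queues: N=0 E=1 S=0 W=0
Step 11 [EW]: N:wait,E:car6-GO,S:wait,W:empty | queues: N=0 E=0 S=0 W=0
Car 3 crosses at step 5

5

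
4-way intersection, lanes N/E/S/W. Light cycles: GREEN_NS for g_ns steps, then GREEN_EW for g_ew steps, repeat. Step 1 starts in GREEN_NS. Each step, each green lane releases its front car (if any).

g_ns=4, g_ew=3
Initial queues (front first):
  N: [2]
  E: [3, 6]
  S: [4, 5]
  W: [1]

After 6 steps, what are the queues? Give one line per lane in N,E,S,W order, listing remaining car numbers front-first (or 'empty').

Step 1 [NS]: N:car2-GO,E:wait,S:car4-GO,W:wait | queues: N=0 E=2 S=1 W=1
Step 2 [NS]: N:empty,E:wait,S:car5-GO,W:wait | queues: N=0 E=2 S=0 W=1
Step 3 [NS]: N:empty,E:wait,S:empty,W:wait | queues: N=0 E=2 S=0 W=1
Step 4 [NS]: N:empty,E:wait,S:empty,W:wait | queues: N=0 E=2 S=0 W=1
Step 5 [EW]: N:wait,E:car3-GO,S:wait,W:car1-GO | queues: N=0 E=1 S=0 W=0
Step 6 [EW]: N:wait,E:car6-GO,S:wait,W:empty | queues: N=0 E=0 S=0 W=0

N: empty
E: empty
S: empty
W: empty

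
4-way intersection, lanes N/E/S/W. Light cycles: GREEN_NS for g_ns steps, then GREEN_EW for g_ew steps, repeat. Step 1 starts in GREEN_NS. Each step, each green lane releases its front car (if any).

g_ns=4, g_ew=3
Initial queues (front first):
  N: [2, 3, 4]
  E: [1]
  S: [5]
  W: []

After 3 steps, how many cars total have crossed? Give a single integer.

Answer: 4

Derivation:
Step 1 [NS]: N:car2-GO,E:wait,S:car5-GO,W:wait | queues: N=2 E=1 S=0 W=0
Step 2 [NS]: N:car3-GO,E:wait,S:empty,W:wait | queues: N=1 E=1 S=0 W=0
Step 3 [NS]: N:car4-GO,E:wait,S:empty,W:wait | queues: N=0 E=1 S=0 W=0
Cars crossed by step 3: 4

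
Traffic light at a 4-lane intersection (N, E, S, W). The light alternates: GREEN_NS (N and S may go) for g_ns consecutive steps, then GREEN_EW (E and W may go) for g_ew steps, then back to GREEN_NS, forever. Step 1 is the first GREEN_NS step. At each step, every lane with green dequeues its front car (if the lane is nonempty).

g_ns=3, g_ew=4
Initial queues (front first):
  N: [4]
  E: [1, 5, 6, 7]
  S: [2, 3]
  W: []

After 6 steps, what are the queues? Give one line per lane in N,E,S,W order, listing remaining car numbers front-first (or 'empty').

Step 1 [NS]: N:car4-GO,E:wait,S:car2-GO,W:wait | queues: N=0 E=4 S=1 W=0
Step 2 [NS]: N:empty,E:wait,S:car3-GO,W:wait | queues: N=0 E=4 S=0 W=0
Step 3 [NS]: N:empty,E:wait,S:empty,W:wait | queues: N=0 E=4 S=0 W=0
Step 4 [EW]: N:wait,E:car1-GO,S:wait,W:empty | queues: N=0 E=3 S=0 W=0
Step 5 [EW]: N:wait,E:car5-GO,S:wait,W:empty | queues: N=0 E=2 S=0 W=0
Step 6 [EW]: N:wait,E:car6-GO,S:wait,W:empty | queues: N=0 E=1 S=0 W=0

N: empty
E: 7
S: empty
W: empty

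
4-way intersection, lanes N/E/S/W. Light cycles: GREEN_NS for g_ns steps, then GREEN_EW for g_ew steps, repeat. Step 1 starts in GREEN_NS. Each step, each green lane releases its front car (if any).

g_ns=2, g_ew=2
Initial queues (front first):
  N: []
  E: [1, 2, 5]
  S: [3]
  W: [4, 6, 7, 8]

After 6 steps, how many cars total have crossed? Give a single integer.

Step 1 [NS]: N:empty,E:wait,S:car3-GO,W:wait | queues: N=0 E=3 S=0 W=4
Step 2 [NS]: N:empty,E:wait,S:empty,W:wait | queues: N=0 E=3 S=0 W=4
Step 3 [EW]: N:wait,E:car1-GO,S:wait,W:car4-GO | queues: N=0 E=2 S=0 W=3
Step 4 [EW]: N:wait,E:car2-GO,S:wait,W:car6-GO | queues: N=0 E=1 S=0 W=2
Step 5 [NS]: N:empty,E:wait,S:empty,W:wait | queues: N=0 E=1 S=0 W=2
Step 6 [NS]: N:empty,E:wait,S:empty,W:wait | queues: N=0 E=1 S=0 W=2
Cars crossed by step 6: 5

Answer: 5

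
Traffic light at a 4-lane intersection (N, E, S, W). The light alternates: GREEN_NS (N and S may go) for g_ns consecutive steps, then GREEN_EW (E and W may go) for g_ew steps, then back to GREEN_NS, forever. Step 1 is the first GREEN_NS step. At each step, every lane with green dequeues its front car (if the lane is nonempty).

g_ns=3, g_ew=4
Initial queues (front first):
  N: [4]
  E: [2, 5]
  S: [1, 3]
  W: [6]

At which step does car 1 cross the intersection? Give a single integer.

Step 1 [NS]: N:car4-GO,E:wait,S:car1-GO,W:wait | queues: N=0 E=2 S=1 W=1
Step 2 [NS]: N:empty,E:wait,S:car3-GO,W:wait | queues: N=0 E=2 S=0 W=1
Step 3 [NS]: N:empty,E:wait,S:empty,W:wait | queues: N=0 E=2 S=0 W=1
Step 4 [EW]: N:wait,E:car2-GO,S:wait,W:car6-GO | queues: N=0 E=1 S=0 W=0
Step 5 [EW]: N:wait,E:car5-GO,S:wait,W:empty | queues: N=0 E=0 S=0 W=0
Car 1 crosses at step 1

1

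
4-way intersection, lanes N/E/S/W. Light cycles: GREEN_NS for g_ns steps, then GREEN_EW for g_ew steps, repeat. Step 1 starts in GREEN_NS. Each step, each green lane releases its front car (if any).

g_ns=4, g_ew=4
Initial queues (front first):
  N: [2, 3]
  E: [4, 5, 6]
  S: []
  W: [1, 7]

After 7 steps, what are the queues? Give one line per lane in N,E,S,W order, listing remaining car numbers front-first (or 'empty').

Step 1 [NS]: N:car2-GO,E:wait,S:empty,W:wait | queues: N=1 E=3 S=0 W=2
Step 2 [NS]: N:car3-GO,E:wait,S:empty,W:wait | queues: N=0 E=3 S=0 W=2
Step 3 [NS]: N:empty,E:wait,S:empty,W:wait | queues: N=0 E=3 S=0 W=2
Step 4 [NS]: N:empty,E:wait,S:empty,W:wait | queues: N=0 E=3 S=0 W=2
Step 5 [EW]: N:wait,E:car4-GO,S:wait,W:car1-GO | queues: N=0 E=2 S=0 W=1
Step 6 [EW]: N:wait,E:car5-GO,S:wait,W:car7-GO | queues: N=0 E=1 S=0 W=0
Step 7 [EW]: N:wait,E:car6-GO,S:wait,W:empty | queues: N=0 E=0 S=0 W=0

N: empty
E: empty
S: empty
W: empty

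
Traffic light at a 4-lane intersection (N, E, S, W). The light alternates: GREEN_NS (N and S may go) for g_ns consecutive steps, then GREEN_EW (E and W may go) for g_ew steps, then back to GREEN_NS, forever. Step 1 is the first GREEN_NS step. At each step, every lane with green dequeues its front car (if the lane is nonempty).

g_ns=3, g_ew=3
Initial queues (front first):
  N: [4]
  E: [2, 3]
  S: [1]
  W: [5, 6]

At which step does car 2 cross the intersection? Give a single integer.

Step 1 [NS]: N:car4-GO,E:wait,S:car1-GO,W:wait | queues: N=0 E=2 S=0 W=2
Step 2 [NS]: N:empty,E:wait,S:empty,W:wait | queues: N=0 E=2 S=0 W=2
Step 3 [NS]: N:empty,E:wait,S:empty,W:wait | queues: N=0 E=2 S=0 W=2
Step 4 [EW]: N:wait,E:car2-GO,S:wait,W:car5-GO | queues: N=0 E=1 S=0 W=1
Step 5 [EW]: N:wait,E:car3-GO,S:wait,W:car6-GO | queues: N=0 E=0 S=0 W=0
Car 2 crosses at step 4

4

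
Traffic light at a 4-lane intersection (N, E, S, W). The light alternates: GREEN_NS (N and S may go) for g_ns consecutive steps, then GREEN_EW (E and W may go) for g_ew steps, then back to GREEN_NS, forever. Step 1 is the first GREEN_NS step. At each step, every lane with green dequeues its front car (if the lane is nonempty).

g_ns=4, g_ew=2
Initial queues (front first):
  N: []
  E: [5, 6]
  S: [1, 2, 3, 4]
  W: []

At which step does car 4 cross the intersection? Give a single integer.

Step 1 [NS]: N:empty,E:wait,S:car1-GO,W:wait | queues: N=0 E=2 S=3 W=0
Step 2 [NS]: N:empty,E:wait,S:car2-GO,W:wait | queues: N=0 E=2 S=2 W=0
Step 3 [NS]: N:empty,E:wait,S:car3-GO,W:wait | queues: N=0 E=2 S=1 W=0
Step 4 [NS]: N:empty,E:wait,S:car4-GO,W:wait | queues: N=0 E=2 S=0 W=0
Step 5 [EW]: N:wait,E:car5-GO,S:wait,W:empty | queues: N=0 E=1 S=0 W=0
Step 6 [EW]: N:wait,E:car6-GO,S:wait,W:empty | queues: N=0 E=0 S=0 W=0
Car 4 crosses at step 4

4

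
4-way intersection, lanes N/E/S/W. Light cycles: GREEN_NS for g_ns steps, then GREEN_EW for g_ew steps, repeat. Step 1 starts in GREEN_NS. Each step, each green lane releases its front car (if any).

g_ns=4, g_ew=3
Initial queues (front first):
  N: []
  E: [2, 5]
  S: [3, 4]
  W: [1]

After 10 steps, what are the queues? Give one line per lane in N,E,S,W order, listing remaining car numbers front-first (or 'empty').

Step 1 [NS]: N:empty,E:wait,S:car3-GO,W:wait | queues: N=0 E=2 S=1 W=1
Step 2 [NS]: N:empty,E:wait,S:car4-GO,W:wait | queues: N=0 E=2 S=0 W=1
Step 3 [NS]: N:empty,E:wait,S:empty,W:wait | queues: N=0 E=2 S=0 W=1
Step 4 [NS]: N:empty,E:wait,S:empty,W:wait | queues: N=0 E=2 S=0 W=1
Step 5 [EW]: N:wait,E:car2-GO,S:wait,W:car1-GO | queues: N=0 E=1 S=0 W=0
Step 6 [EW]: N:wait,E:car5-GO,S:wait,W:empty | queues: N=0 E=0 S=0 W=0

N: empty
E: empty
S: empty
W: empty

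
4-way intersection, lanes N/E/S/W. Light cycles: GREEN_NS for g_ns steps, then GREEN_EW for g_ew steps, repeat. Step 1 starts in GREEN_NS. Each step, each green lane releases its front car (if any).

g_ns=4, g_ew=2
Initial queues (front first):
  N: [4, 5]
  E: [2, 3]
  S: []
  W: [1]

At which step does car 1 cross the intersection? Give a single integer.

Step 1 [NS]: N:car4-GO,E:wait,S:empty,W:wait | queues: N=1 E=2 S=0 W=1
Step 2 [NS]: N:car5-GO,E:wait,S:empty,W:wait | queues: N=0 E=2 S=0 W=1
Step 3 [NS]: N:empty,E:wait,S:empty,W:wait | queues: N=0 E=2 S=0 W=1
Step 4 [NS]: N:empty,E:wait,S:empty,W:wait | queues: N=0 E=2 S=0 W=1
Step 5 [EW]: N:wait,E:car2-GO,S:wait,W:car1-GO | queues: N=0 E=1 S=0 W=0
Step 6 [EW]: N:wait,E:car3-GO,S:wait,W:empty | queues: N=0 E=0 S=0 W=0
Car 1 crosses at step 5

5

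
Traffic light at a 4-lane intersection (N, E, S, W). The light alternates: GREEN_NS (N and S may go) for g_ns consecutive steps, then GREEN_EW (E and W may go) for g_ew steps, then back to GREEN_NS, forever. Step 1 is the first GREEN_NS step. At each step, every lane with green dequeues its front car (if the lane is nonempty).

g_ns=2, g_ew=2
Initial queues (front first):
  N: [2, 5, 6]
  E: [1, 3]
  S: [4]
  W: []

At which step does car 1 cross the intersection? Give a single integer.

Step 1 [NS]: N:car2-GO,E:wait,S:car4-GO,W:wait | queues: N=2 E=2 S=0 W=0
Step 2 [NS]: N:car5-GO,E:wait,S:empty,W:wait | queues: N=1 E=2 S=0 W=0
Step 3 [EW]: N:wait,E:car1-GO,S:wait,W:empty | queues: N=1 E=1 S=0 W=0
Step 4 [EW]: N:wait,E:car3-GO,S:wait,W:empty | queues: N=1 E=0 S=0 W=0
Step 5 [NS]: N:car6-GO,E:wait,S:empty,W:wait | queues: N=0 E=0 S=0 W=0
Car 1 crosses at step 3

3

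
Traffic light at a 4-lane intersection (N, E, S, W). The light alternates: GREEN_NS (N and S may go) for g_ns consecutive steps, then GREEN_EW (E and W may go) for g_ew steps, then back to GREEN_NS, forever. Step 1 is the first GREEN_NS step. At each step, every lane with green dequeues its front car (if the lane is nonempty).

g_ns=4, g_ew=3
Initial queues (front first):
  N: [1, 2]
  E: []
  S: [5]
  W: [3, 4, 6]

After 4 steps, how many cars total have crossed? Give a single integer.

Step 1 [NS]: N:car1-GO,E:wait,S:car5-GO,W:wait | queues: N=1 E=0 S=0 W=3
Step 2 [NS]: N:car2-GO,E:wait,S:empty,W:wait | queues: N=0 E=0 S=0 W=3
Step 3 [NS]: N:empty,E:wait,S:empty,W:wait | queues: N=0 E=0 S=0 W=3
Step 4 [NS]: N:empty,E:wait,S:empty,W:wait | queues: N=0 E=0 S=0 W=3
Cars crossed by step 4: 3

Answer: 3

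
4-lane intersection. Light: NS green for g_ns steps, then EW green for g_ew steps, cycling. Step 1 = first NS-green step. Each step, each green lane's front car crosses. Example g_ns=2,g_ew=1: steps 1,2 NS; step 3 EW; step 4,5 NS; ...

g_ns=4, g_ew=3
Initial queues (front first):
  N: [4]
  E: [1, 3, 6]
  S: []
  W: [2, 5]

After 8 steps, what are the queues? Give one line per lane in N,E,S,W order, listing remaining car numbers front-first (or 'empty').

Step 1 [NS]: N:car4-GO,E:wait,S:empty,W:wait | queues: N=0 E=3 S=0 W=2
Step 2 [NS]: N:empty,E:wait,S:empty,W:wait | queues: N=0 E=3 S=0 W=2
Step 3 [NS]: N:empty,E:wait,S:empty,W:wait | queues: N=0 E=3 S=0 W=2
Step 4 [NS]: N:empty,E:wait,S:empty,W:wait | queues: N=0 E=3 S=0 W=2
Step 5 [EW]: N:wait,E:car1-GO,S:wait,W:car2-GO | queues: N=0 E=2 S=0 W=1
Step 6 [EW]: N:wait,E:car3-GO,S:wait,W:car5-GO | queues: N=0 E=1 S=0 W=0
Step 7 [EW]: N:wait,E:car6-GO,S:wait,W:empty | queues: N=0 E=0 S=0 W=0

N: empty
E: empty
S: empty
W: empty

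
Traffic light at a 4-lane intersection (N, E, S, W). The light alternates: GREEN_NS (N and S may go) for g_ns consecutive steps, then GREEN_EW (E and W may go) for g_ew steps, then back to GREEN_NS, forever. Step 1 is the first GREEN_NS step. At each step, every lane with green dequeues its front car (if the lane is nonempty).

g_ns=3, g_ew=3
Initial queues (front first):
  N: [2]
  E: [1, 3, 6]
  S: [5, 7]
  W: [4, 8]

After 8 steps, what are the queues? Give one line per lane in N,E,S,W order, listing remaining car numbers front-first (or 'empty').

Step 1 [NS]: N:car2-GO,E:wait,S:car5-GO,W:wait | queues: N=0 E=3 S=1 W=2
Step 2 [NS]: N:empty,E:wait,S:car7-GO,W:wait | queues: N=0 E=3 S=0 W=2
Step 3 [NS]: N:empty,E:wait,S:empty,W:wait | queues: N=0 E=3 S=0 W=2
Step 4 [EW]: N:wait,E:car1-GO,S:wait,W:car4-GO | queues: N=0 E=2 S=0 W=1
Step 5 [EW]: N:wait,E:car3-GO,S:wait,W:car8-GO | queues: N=0 E=1 S=0 W=0
Step 6 [EW]: N:wait,E:car6-GO,S:wait,W:empty | queues: N=0 E=0 S=0 W=0

N: empty
E: empty
S: empty
W: empty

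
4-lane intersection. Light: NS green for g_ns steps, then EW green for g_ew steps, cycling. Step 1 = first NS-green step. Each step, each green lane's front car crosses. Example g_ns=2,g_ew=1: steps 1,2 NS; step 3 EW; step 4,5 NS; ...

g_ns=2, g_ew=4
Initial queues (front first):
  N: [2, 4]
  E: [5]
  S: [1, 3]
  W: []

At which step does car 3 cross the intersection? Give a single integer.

Step 1 [NS]: N:car2-GO,E:wait,S:car1-GO,W:wait | queues: N=1 E=1 S=1 W=0
Step 2 [NS]: N:car4-GO,E:wait,S:car3-GO,W:wait | queues: N=0 E=1 S=0 W=0
Step 3 [EW]: N:wait,E:car5-GO,S:wait,W:empty | queues: N=0 E=0 S=0 W=0
Car 3 crosses at step 2

2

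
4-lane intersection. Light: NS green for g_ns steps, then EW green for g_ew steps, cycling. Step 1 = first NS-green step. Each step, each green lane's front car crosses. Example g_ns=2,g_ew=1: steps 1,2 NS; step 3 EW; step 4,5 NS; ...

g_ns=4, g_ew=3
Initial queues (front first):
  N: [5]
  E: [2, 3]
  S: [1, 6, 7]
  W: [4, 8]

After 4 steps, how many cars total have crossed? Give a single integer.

Answer: 4

Derivation:
Step 1 [NS]: N:car5-GO,E:wait,S:car1-GO,W:wait | queues: N=0 E=2 S=2 W=2
Step 2 [NS]: N:empty,E:wait,S:car6-GO,W:wait | queues: N=0 E=2 S=1 W=2
Step 3 [NS]: N:empty,E:wait,S:car7-GO,W:wait | queues: N=0 E=2 S=0 W=2
Step 4 [NS]: N:empty,E:wait,S:empty,W:wait | queues: N=0 E=2 S=0 W=2
Cars crossed by step 4: 4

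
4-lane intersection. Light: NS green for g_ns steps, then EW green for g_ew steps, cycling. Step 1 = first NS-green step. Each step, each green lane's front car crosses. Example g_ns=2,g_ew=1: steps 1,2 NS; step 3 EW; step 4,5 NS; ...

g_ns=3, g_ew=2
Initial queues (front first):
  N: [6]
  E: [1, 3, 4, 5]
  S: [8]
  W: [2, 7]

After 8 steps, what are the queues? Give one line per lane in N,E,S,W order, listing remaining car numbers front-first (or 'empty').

Step 1 [NS]: N:car6-GO,E:wait,S:car8-GO,W:wait | queues: N=0 E=4 S=0 W=2
Step 2 [NS]: N:empty,E:wait,S:empty,W:wait | queues: N=0 E=4 S=0 W=2
Step 3 [NS]: N:empty,E:wait,S:empty,W:wait | queues: N=0 E=4 S=0 W=2
Step 4 [EW]: N:wait,E:car1-GO,S:wait,W:car2-GO | queues: N=0 E=3 S=0 W=1
Step 5 [EW]: N:wait,E:car3-GO,S:wait,W:car7-GO | queues: N=0 E=2 S=0 W=0
Step 6 [NS]: N:empty,E:wait,S:empty,W:wait | queues: N=0 E=2 S=0 W=0
Step 7 [NS]: N:empty,E:wait,S:empty,W:wait | queues: N=0 E=2 S=0 W=0
Step 8 [NS]: N:empty,E:wait,S:empty,W:wait | queues: N=0 E=2 S=0 W=0

N: empty
E: 4 5
S: empty
W: empty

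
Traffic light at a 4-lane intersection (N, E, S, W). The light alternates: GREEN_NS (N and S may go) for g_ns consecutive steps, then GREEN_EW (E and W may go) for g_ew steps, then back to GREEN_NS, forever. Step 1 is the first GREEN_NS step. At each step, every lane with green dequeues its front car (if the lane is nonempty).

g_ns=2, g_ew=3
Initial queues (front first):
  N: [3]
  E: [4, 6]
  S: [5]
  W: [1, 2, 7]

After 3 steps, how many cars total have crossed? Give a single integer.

Answer: 4

Derivation:
Step 1 [NS]: N:car3-GO,E:wait,S:car5-GO,W:wait | queues: N=0 E=2 S=0 W=3
Step 2 [NS]: N:empty,E:wait,S:empty,W:wait | queues: N=0 E=2 S=0 W=3
Step 3 [EW]: N:wait,E:car4-GO,S:wait,W:car1-GO | queues: N=0 E=1 S=0 W=2
Cars crossed by step 3: 4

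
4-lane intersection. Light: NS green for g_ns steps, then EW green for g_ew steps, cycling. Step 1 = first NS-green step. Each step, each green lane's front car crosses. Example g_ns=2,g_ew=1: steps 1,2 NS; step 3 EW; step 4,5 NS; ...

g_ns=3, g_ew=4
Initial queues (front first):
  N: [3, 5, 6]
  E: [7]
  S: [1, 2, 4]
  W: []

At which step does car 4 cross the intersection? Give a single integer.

Step 1 [NS]: N:car3-GO,E:wait,S:car1-GO,W:wait | queues: N=2 E=1 S=2 W=0
Step 2 [NS]: N:car5-GO,E:wait,S:car2-GO,W:wait | queues: N=1 E=1 S=1 W=0
Step 3 [NS]: N:car6-GO,E:wait,S:car4-GO,W:wait | queues: N=0 E=1 S=0 W=0
Step 4 [EW]: N:wait,E:car7-GO,S:wait,W:empty | queues: N=0 E=0 S=0 W=0
Car 4 crosses at step 3

3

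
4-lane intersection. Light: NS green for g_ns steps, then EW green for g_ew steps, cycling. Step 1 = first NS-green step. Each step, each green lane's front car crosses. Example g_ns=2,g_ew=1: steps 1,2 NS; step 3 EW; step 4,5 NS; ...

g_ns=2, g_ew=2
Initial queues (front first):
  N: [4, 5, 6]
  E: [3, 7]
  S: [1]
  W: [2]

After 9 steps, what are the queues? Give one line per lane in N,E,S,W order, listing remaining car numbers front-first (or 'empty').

Step 1 [NS]: N:car4-GO,E:wait,S:car1-GO,W:wait | queues: N=2 E=2 S=0 W=1
Step 2 [NS]: N:car5-GO,E:wait,S:empty,W:wait | queues: N=1 E=2 S=0 W=1
Step 3 [EW]: N:wait,E:car3-GO,S:wait,W:car2-GO | queues: N=1 E=1 S=0 W=0
Step 4 [EW]: N:wait,E:car7-GO,S:wait,W:empty | queues: N=1 E=0 S=0 W=0
Step 5 [NS]: N:car6-GO,E:wait,S:empty,W:wait | queues: N=0 E=0 S=0 W=0

N: empty
E: empty
S: empty
W: empty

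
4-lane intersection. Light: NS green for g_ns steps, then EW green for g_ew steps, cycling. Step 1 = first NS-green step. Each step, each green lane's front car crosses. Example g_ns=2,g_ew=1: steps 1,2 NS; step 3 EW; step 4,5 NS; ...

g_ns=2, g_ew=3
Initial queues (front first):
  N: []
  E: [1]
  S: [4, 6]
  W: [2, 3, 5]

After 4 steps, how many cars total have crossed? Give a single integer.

Step 1 [NS]: N:empty,E:wait,S:car4-GO,W:wait | queues: N=0 E=1 S=1 W=3
Step 2 [NS]: N:empty,E:wait,S:car6-GO,W:wait | queues: N=0 E=1 S=0 W=3
Step 3 [EW]: N:wait,E:car1-GO,S:wait,W:car2-GO | queues: N=0 E=0 S=0 W=2
Step 4 [EW]: N:wait,E:empty,S:wait,W:car3-GO | queues: N=0 E=0 S=0 W=1
Cars crossed by step 4: 5

Answer: 5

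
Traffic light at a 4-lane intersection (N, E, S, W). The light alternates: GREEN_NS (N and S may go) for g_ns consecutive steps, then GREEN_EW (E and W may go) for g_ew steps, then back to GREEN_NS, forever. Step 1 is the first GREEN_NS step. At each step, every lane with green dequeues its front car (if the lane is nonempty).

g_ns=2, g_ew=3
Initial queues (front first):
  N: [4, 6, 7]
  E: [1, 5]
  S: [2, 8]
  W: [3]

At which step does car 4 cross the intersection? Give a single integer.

Step 1 [NS]: N:car4-GO,E:wait,S:car2-GO,W:wait | queues: N=2 E=2 S=1 W=1
Step 2 [NS]: N:car6-GO,E:wait,S:car8-GO,W:wait | queues: N=1 E=2 S=0 W=1
Step 3 [EW]: N:wait,E:car1-GO,S:wait,W:car3-GO | queues: N=1 E=1 S=0 W=0
Step 4 [EW]: N:wait,E:car5-GO,S:wait,W:empty | queues: N=1 E=0 S=0 W=0
Step 5 [EW]: N:wait,E:empty,S:wait,W:empty | queues: N=1 E=0 S=0 W=0
Step 6 [NS]: N:car7-GO,E:wait,S:empty,W:wait | queues: N=0 E=0 S=0 W=0
Car 4 crosses at step 1

1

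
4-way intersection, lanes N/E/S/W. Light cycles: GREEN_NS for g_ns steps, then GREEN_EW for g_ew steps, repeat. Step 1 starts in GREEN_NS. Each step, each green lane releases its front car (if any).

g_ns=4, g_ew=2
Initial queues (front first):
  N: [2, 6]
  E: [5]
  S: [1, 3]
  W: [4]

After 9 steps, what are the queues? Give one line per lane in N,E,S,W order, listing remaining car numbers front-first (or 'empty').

Step 1 [NS]: N:car2-GO,E:wait,S:car1-GO,W:wait | queues: N=1 E=1 S=1 W=1
Step 2 [NS]: N:car6-GO,E:wait,S:car3-GO,W:wait | queues: N=0 E=1 S=0 W=1
Step 3 [NS]: N:empty,E:wait,S:empty,W:wait | queues: N=0 E=1 S=0 W=1
Step 4 [NS]: N:empty,E:wait,S:empty,W:wait | queues: N=0 E=1 S=0 W=1
Step 5 [EW]: N:wait,E:car5-GO,S:wait,W:car4-GO | queues: N=0 E=0 S=0 W=0

N: empty
E: empty
S: empty
W: empty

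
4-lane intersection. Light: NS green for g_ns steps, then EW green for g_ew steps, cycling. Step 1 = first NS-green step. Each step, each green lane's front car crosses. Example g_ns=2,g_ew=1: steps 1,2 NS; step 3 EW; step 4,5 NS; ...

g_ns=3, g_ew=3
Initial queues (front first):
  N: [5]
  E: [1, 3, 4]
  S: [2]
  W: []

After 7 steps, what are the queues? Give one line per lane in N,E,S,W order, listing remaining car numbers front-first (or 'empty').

Step 1 [NS]: N:car5-GO,E:wait,S:car2-GO,W:wait | queues: N=0 E=3 S=0 W=0
Step 2 [NS]: N:empty,E:wait,S:empty,W:wait | queues: N=0 E=3 S=0 W=0
Step 3 [NS]: N:empty,E:wait,S:empty,W:wait | queues: N=0 E=3 S=0 W=0
Step 4 [EW]: N:wait,E:car1-GO,S:wait,W:empty | queues: N=0 E=2 S=0 W=0
Step 5 [EW]: N:wait,E:car3-GO,S:wait,W:empty | queues: N=0 E=1 S=0 W=0
Step 6 [EW]: N:wait,E:car4-GO,S:wait,W:empty | queues: N=0 E=0 S=0 W=0

N: empty
E: empty
S: empty
W: empty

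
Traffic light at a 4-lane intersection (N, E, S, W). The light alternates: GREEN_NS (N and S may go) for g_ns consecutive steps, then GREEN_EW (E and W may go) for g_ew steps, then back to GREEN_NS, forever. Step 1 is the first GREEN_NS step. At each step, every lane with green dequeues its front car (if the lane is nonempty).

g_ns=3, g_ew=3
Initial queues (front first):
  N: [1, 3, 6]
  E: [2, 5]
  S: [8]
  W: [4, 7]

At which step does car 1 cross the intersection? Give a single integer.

Step 1 [NS]: N:car1-GO,E:wait,S:car8-GO,W:wait | queues: N=2 E=2 S=0 W=2
Step 2 [NS]: N:car3-GO,E:wait,S:empty,W:wait | queues: N=1 E=2 S=0 W=2
Step 3 [NS]: N:car6-GO,E:wait,S:empty,W:wait | queues: N=0 E=2 S=0 W=2
Step 4 [EW]: N:wait,E:car2-GO,S:wait,W:car4-GO | queues: N=0 E=1 S=0 W=1
Step 5 [EW]: N:wait,E:car5-GO,S:wait,W:car7-GO | queues: N=0 E=0 S=0 W=0
Car 1 crosses at step 1

1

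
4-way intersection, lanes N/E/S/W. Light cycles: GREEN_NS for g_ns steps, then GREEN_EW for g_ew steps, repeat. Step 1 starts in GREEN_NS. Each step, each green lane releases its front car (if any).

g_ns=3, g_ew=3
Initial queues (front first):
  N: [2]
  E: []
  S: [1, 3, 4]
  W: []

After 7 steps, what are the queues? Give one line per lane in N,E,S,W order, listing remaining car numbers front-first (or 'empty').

Step 1 [NS]: N:car2-GO,E:wait,S:car1-GO,W:wait | queues: N=0 E=0 S=2 W=0
Step 2 [NS]: N:empty,E:wait,S:car3-GO,W:wait | queues: N=0 E=0 S=1 W=0
Step 3 [NS]: N:empty,E:wait,S:car4-GO,W:wait | queues: N=0 E=0 S=0 W=0

N: empty
E: empty
S: empty
W: empty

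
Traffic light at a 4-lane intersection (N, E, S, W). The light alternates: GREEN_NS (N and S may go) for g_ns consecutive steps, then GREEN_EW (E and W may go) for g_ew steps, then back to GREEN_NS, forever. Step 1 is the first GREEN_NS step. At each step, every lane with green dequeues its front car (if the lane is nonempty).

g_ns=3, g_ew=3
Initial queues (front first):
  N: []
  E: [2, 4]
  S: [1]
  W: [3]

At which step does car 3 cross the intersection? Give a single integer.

Step 1 [NS]: N:empty,E:wait,S:car1-GO,W:wait | queues: N=0 E=2 S=0 W=1
Step 2 [NS]: N:empty,E:wait,S:empty,W:wait | queues: N=0 E=2 S=0 W=1
Step 3 [NS]: N:empty,E:wait,S:empty,W:wait | queues: N=0 E=2 S=0 W=1
Step 4 [EW]: N:wait,E:car2-GO,S:wait,W:car3-GO | queues: N=0 E=1 S=0 W=0
Step 5 [EW]: N:wait,E:car4-GO,S:wait,W:empty | queues: N=0 E=0 S=0 W=0
Car 3 crosses at step 4

4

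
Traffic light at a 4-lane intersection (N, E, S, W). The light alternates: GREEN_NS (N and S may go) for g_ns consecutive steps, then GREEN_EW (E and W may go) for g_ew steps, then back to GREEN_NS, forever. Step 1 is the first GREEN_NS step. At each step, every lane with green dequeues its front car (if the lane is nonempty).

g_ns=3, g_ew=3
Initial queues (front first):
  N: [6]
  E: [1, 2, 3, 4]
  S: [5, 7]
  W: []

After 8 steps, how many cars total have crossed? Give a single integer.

Answer: 6

Derivation:
Step 1 [NS]: N:car6-GO,E:wait,S:car5-GO,W:wait | queues: N=0 E=4 S=1 W=0
Step 2 [NS]: N:empty,E:wait,S:car7-GO,W:wait | queues: N=0 E=4 S=0 W=0
Step 3 [NS]: N:empty,E:wait,S:empty,W:wait | queues: N=0 E=4 S=0 W=0
Step 4 [EW]: N:wait,E:car1-GO,S:wait,W:empty | queues: N=0 E=3 S=0 W=0
Step 5 [EW]: N:wait,E:car2-GO,S:wait,W:empty | queues: N=0 E=2 S=0 W=0
Step 6 [EW]: N:wait,E:car3-GO,S:wait,W:empty | queues: N=0 E=1 S=0 W=0
Step 7 [NS]: N:empty,E:wait,S:empty,W:wait | queues: N=0 E=1 S=0 W=0
Step 8 [NS]: N:empty,E:wait,S:empty,W:wait | queues: N=0 E=1 S=0 W=0
Cars crossed by step 8: 6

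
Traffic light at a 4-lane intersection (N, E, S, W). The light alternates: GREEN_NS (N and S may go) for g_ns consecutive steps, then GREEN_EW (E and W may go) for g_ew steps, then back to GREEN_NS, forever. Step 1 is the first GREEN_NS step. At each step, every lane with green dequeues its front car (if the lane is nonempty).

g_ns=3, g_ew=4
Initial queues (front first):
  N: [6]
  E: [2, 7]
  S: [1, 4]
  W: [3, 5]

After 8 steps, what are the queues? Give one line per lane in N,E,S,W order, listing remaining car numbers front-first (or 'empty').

Step 1 [NS]: N:car6-GO,E:wait,S:car1-GO,W:wait | queues: N=0 E=2 S=1 W=2
Step 2 [NS]: N:empty,E:wait,S:car4-GO,W:wait | queues: N=0 E=2 S=0 W=2
Step 3 [NS]: N:empty,E:wait,S:empty,W:wait | queues: N=0 E=2 S=0 W=2
Step 4 [EW]: N:wait,E:car2-GO,S:wait,W:car3-GO | queues: N=0 E=1 S=0 W=1
Step 5 [EW]: N:wait,E:car7-GO,S:wait,W:car5-GO | queues: N=0 E=0 S=0 W=0

N: empty
E: empty
S: empty
W: empty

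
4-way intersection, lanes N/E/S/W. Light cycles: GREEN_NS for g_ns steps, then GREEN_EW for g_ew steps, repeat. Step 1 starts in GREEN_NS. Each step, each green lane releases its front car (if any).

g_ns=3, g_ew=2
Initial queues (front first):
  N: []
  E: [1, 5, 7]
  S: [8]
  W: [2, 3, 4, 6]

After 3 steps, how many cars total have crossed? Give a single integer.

Step 1 [NS]: N:empty,E:wait,S:car8-GO,W:wait | queues: N=0 E=3 S=0 W=4
Step 2 [NS]: N:empty,E:wait,S:empty,W:wait | queues: N=0 E=3 S=0 W=4
Step 3 [NS]: N:empty,E:wait,S:empty,W:wait | queues: N=0 E=3 S=0 W=4
Cars crossed by step 3: 1

Answer: 1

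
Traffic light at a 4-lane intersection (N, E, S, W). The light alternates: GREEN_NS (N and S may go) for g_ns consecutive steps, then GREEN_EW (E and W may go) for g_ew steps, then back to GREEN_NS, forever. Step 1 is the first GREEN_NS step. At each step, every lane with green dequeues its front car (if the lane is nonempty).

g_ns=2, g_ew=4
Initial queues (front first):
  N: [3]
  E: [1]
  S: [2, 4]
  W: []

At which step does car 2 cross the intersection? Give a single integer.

Step 1 [NS]: N:car3-GO,E:wait,S:car2-GO,W:wait | queues: N=0 E=1 S=1 W=0
Step 2 [NS]: N:empty,E:wait,S:car4-GO,W:wait | queues: N=0 E=1 S=0 W=0
Step 3 [EW]: N:wait,E:car1-GO,S:wait,W:empty | queues: N=0 E=0 S=0 W=0
Car 2 crosses at step 1

1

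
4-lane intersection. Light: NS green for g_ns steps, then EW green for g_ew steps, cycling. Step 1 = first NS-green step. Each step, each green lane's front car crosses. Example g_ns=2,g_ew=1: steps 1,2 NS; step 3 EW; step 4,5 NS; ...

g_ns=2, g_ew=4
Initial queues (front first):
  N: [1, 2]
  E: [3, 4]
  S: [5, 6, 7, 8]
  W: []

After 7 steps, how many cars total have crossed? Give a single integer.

Step 1 [NS]: N:car1-GO,E:wait,S:car5-GO,W:wait | queues: N=1 E=2 S=3 W=0
Step 2 [NS]: N:car2-GO,E:wait,S:car6-GO,W:wait | queues: N=0 E=2 S=2 W=0
Step 3 [EW]: N:wait,E:car3-GO,S:wait,W:empty | queues: N=0 E=1 S=2 W=0
Step 4 [EW]: N:wait,E:car4-GO,S:wait,W:empty | queues: N=0 E=0 S=2 W=0
Step 5 [EW]: N:wait,E:empty,S:wait,W:empty | queues: N=0 E=0 S=2 W=0
Step 6 [EW]: N:wait,E:empty,S:wait,W:empty | queues: N=0 E=0 S=2 W=0
Step 7 [NS]: N:empty,E:wait,S:car7-GO,W:wait | queues: N=0 E=0 S=1 W=0
Cars crossed by step 7: 7

Answer: 7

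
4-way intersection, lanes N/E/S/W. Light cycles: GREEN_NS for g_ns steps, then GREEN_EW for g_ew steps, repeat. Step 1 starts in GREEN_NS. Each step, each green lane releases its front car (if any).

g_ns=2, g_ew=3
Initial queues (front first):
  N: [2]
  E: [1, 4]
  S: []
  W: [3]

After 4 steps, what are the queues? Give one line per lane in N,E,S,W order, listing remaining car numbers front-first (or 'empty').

Step 1 [NS]: N:car2-GO,E:wait,S:empty,W:wait | queues: N=0 E=2 S=0 W=1
Step 2 [NS]: N:empty,E:wait,S:empty,W:wait | queues: N=0 E=2 S=0 W=1
Step 3 [EW]: N:wait,E:car1-GO,S:wait,W:car3-GO | queues: N=0 E=1 S=0 W=0
Step 4 [EW]: N:wait,E:car4-GO,S:wait,W:empty | queues: N=0 E=0 S=0 W=0

N: empty
E: empty
S: empty
W: empty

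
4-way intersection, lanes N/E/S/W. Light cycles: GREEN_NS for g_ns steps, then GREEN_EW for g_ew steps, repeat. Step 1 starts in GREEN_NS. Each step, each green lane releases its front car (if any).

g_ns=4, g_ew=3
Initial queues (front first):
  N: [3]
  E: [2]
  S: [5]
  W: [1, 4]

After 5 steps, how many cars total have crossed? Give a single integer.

Step 1 [NS]: N:car3-GO,E:wait,S:car5-GO,W:wait | queues: N=0 E=1 S=0 W=2
Step 2 [NS]: N:empty,E:wait,S:empty,W:wait | queues: N=0 E=1 S=0 W=2
Step 3 [NS]: N:empty,E:wait,S:empty,W:wait | queues: N=0 E=1 S=0 W=2
Step 4 [NS]: N:empty,E:wait,S:empty,W:wait | queues: N=0 E=1 S=0 W=2
Step 5 [EW]: N:wait,E:car2-GO,S:wait,W:car1-GO | queues: N=0 E=0 S=0 W=1
Cars crossed by step 5: 4

Answer: 4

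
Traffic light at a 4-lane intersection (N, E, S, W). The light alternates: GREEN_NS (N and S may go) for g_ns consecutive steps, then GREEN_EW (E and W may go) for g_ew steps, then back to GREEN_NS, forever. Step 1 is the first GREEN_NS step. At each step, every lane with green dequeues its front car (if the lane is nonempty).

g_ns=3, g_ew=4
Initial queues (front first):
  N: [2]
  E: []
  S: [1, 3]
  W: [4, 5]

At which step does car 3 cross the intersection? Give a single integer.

Step 1 [NS]: N:car2-GO,E:wait,S:car1-GO,W:wait | queues: N=0 E=0 S=1 W=2
Step 2 [NS]: N:empty,E:wait,S:car3-GO,W:wait | queues: N=0 E=0 S=0 W=2
Step 3 [NS]: N:empty,E:wait,S:empty,W:wait | queues: N=0 E=0 S=0 W=2
Step 4 [EW]: N:wait,E:empty,S:wait,W:car4-GO | queues: N=0 E=0 S=0 W=1
Step 5 [EW]: N:wait,E:empty,S:wait,W:car5-GO | queues: N=0 E=0 S=0 W=0
Car 3 crosses at step 2

2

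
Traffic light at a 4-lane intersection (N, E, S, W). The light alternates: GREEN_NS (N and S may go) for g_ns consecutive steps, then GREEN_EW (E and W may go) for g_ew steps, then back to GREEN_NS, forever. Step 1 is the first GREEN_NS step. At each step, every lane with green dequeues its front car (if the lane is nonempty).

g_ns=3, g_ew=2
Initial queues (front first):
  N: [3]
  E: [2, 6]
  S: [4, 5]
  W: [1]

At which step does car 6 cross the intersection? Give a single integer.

Step 1 [NS]: N:car3-GO,E:wait,S:car4-GO,W:wait | queues: N=0 E=2 S=1 W=1
Step 2 [NS]: N:empty,E:wait,S:car5-GO,W:wait | queues: N=0 E=2 S=0 W=1
Step 3 [NS]: N:empty,E:wait,S:empty,W:wait | queues: N=0 E=2 S=0 W=1
Step 4 [EW]: N:wait,E:car2-GO,S:wait,W:car1-GO | queues: N=0 E=1 S=0 W=0
Step 5 [EW]: N:wait,E:car6-GO,S:wait,W:empty | queues: N=0 E=0 S=0 W=0
Car 6 crosses at step 5

5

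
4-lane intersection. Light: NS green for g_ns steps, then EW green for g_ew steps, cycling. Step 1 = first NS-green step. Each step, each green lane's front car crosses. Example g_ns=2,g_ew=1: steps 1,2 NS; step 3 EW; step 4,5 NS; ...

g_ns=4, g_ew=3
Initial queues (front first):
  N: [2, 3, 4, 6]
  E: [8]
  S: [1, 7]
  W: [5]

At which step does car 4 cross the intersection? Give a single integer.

Step 1 [NS]: N:car2-GO,E:wait,S:car1-GO,W:wait | queues: N=3 E=1 S=1 W=1
Step 2 [NS]: N:car3-GO,E:wait,S:car7-GO,W:wait | queues: N=2 E=1 S=0 W=1
Step 3 [NS]: N:car4-GO,E:wait,S:empty,W:wait | queues: N=1 E=1 S=0 W=1
Step 4 [NS]: N:car6-GO,E:wait,S:empty,W:wait | queues: N=0 E=1 S=0 W=1
Step 5 [EW]: N:wait,E:car8-GO,S:wait,W:car5-GO | queues: N=0 E=0 S=0 W=0
Car 4 crosses at step 3

3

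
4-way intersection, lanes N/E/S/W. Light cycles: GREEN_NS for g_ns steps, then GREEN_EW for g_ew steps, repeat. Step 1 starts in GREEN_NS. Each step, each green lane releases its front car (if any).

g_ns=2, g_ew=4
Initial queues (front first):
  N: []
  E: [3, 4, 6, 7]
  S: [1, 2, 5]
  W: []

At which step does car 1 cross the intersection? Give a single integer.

Step 1 [NS]: N:empty,E:wait,S:car1-GO,W:wait | queues: N=0 E=4 S=2 W=0
Step 2 [NS]: N:empty,E:wait,S:car2-GO,W:wait | queues: N=0 E=4 S=1 W=0
Step 3 [EW]: N:wait,E:car3-GO,S:wait,W:empty | queues: N=0 E=3 S=1 W=0
Step 4 [EW]: N:wait,E:car4-GO,S:wait,W:empty | queues: N=0 E=2 S=1 W=0
Step 5 [EW]: N:wait,E:car6-GO,S:wait,W:empty | queues: N=0 E=1 S=1 W=0
Step 6 [EW]: N:wait,E:car7-GO,S:wait,W:empty | queues: N=0 E=0 S=1 W=0
Step 7 [NS]: N:empty,E:wait,S:car5-GO,W:wait | queues: N=0 E=0 S=0 W=0
Car 1 crosses at step 1

1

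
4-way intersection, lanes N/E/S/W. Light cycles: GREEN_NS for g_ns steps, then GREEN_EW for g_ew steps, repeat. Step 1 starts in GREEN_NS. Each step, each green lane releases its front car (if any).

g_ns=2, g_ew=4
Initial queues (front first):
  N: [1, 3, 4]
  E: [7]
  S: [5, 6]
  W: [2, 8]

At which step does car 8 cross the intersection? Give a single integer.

Step 1 [NS]: N:car1-GO,E:wait,S:car5-GO,W:wait | queues: N=2 E=1 S=1 W=2
Step 2 [NS]: N:car3-GO,E:wait,S:car6-GO,W:wait | queues: N=1 E=1 S=0 W=2
Step 3 [EW]: N:wait,E:car7-GO,S:wait,W:car2-GO | queues: N=1 E=0 S=0 W=1
Step 4 [EW]: N:wait,E:empty,S:wait,W:car8-GO | queues: N=1 E=0 S=0 W=0
Step 5 [EW]: N:wait,E:empty,S:wait,W:empty | queues: N=1 E=0 S=0 W=0
Step 6 [EW]: N:wait,E:empty,S:wait,W:empty | queues: N=1 E=0 S=0 W=0
Step 7 [NS]: N:car4-GO,E:wait,S:empty,W:wait | queues: N=0 E=0 S=0 W=0
Car 8 crosses at step 4

4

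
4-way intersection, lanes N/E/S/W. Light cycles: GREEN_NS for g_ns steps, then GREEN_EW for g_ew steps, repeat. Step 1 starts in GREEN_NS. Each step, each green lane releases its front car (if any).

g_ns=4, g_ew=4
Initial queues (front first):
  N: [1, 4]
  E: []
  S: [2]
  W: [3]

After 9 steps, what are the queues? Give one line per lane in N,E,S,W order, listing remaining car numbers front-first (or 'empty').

Step 1 [NS]: N:car1-GO,E:wait,S:car2-GO,W:wait | queues: N=1 E=0 S=0 W=1
Step 2 [NS]: N:car4-GO,E:wait,S:empty,W:wait | queues: N=0 E=0 S=0 W=1
Step 3 [NS]: N:empty,E:wait,S:empty,W:wait | queues: N=0 E=0 S=0 W=1
Step 4 [NS]: N:empty,E:wait,S:empty,W:wait | queues: N=0 E=0 S=0 W=1
Step 5 [EW]: N:wait,E:empty,S:wait,W:car3-GO | queues: N=0 E=0 S=0 W=0

N: empty
E: empty
S: empty
W: empty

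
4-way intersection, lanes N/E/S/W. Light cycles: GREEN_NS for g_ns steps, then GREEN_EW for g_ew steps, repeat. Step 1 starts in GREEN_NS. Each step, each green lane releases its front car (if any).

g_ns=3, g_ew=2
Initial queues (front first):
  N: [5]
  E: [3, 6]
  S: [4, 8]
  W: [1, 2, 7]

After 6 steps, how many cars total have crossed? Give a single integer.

Answer: 7

Derivation:
Step 1 [NS]: N:car5-GO,E:wait,S:car4-GO,W:wait | queues: N=0 E=2 S=1 W=3
Step 2 [NS]: N:empty,E:wait,S:car8-GO,W:wait | queues: N=0 E=2 S=0 W=3
Step 3 [NS]: N:empty,E:wait,S:empty,W:wait | queues: N=0 E=2 S=0 W=3
Step 4 [EW]: N:wait,E:car3-GO,S:wait,W:car1-GO | queues: N=0 E=1 S=0 W=2
Step 5 [EW]: N:wait,E:car6-GO,S:wait,W:car2-GO | queues: N=0 E=0 S=0 W=1
Step 6 [NS]: N:empty,E:wait,S:empty,W:wait | queues: N=0 E=0 S=0 W=1
Cars crossed by step 6: 7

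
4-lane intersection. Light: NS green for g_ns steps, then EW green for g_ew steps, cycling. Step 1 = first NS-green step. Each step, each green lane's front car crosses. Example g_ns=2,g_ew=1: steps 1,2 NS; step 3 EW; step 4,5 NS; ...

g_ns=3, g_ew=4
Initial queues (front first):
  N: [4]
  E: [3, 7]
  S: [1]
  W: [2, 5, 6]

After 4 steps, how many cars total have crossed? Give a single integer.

Step 1 [NS]: N:car4-GO,E:wait,S:car1-GO,W:wait | queues: N=0 E=2 S=0 W=3
Step 2 [NS]: N:empty,E:wait,S:empty,W:wait | queues: N=0 E=2 S=0 W=3
Step 3 [NS]: N:empty,E:wait,S:empty,W:wait | queues: N=0 E=2 S=0 W=3
Step 4 [EW]: N:wait,E:car3-GO,S:wait,W:car2-GO | queues: N=0 E=1 S=0 W=2
Cars crossed by step 4: 4

Answer: 4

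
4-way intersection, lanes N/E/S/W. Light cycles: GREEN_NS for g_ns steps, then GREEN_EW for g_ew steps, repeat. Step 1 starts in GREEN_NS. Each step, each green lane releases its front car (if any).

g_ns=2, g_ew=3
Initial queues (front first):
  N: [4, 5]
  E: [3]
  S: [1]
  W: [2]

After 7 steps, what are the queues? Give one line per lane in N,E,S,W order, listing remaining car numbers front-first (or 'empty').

Step 1 [NS]: N:car4-GO,E:wait,S:car1-GO,W:wait | queues: N=1 E=1 S=0 W=1
Step 2 [NS]: N:car5-GO,E:wait,S:empty,W:wait | queues: N=0 E=1 S=0 W=1
Step 3 [EW]: N:wait,E:car3-GO,S:wait,W:car2-GO | queues: N=0 E=0 S=0 W=0

N: empty
E: empty
S: empty
W: empty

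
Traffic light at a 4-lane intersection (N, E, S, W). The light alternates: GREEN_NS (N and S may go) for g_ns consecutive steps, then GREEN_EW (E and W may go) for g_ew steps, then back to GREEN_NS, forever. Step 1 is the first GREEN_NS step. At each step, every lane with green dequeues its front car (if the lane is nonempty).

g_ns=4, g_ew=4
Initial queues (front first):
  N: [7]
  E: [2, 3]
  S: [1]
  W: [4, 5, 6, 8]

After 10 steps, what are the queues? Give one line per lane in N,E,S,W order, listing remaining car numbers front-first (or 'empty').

Step 1 [NS]: N:car7-GO,E:wait,S:car1-GO,W:wait | queues: N=0 E=2 S=0 W=4
Step 2 [NS]: N:empty,E:wait,S:empty,W:wait | queues: N=0 E=2 S=0 W=4
Step 3 [NS]: N:empty,E:wait,S:empty,W:wait | queues: N=0 E=2 S=0 W=4
Step 4 [NS]: N:empty,E:wait,S:empty,W:wait | queues: N=0 E=2 S=0 W=4
Step 5 [EW]: N:wait,E:car2-GO,S:wait,W:car4-GO | queues: N=0 E=1 S=0 W=3
Step 6 [EW]: N:wait,E:car3-GO,S:wait,W:car5-GO | queues: N=0 E=0 S=0 W=2
Step 7 [EW]: N:wait,E:empty,S:wait,W:car6-GO | queues: N=0 E=0 S=0 W=1
Step 8 [EW]: N:wait,E:empty,S:wait,W:car8-GO | queues: N=0 E=0 S=0 W=0

N: empty
E: empty
S: empty
W: empty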